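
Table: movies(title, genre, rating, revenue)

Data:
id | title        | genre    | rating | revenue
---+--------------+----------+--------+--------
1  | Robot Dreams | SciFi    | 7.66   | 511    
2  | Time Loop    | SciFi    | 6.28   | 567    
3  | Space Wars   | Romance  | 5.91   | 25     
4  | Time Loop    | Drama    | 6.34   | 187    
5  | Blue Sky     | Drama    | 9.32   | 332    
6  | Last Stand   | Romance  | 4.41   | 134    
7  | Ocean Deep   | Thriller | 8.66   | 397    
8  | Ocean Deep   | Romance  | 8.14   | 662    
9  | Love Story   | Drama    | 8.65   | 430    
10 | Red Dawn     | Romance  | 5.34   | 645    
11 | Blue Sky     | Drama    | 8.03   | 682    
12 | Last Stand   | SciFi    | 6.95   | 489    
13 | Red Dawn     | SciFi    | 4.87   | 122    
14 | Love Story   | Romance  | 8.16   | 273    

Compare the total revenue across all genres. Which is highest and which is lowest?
SELECT genre, SUM(revenue)
FROM movies
GROUP BY genre
ORDER BY SUM(revenue)

All groups:
  Thriller: 397
  Drama: 1631
  SciFi: 1689
  Romance: 1739

Highest: Romance (1739)
Lowest: Thriller (397)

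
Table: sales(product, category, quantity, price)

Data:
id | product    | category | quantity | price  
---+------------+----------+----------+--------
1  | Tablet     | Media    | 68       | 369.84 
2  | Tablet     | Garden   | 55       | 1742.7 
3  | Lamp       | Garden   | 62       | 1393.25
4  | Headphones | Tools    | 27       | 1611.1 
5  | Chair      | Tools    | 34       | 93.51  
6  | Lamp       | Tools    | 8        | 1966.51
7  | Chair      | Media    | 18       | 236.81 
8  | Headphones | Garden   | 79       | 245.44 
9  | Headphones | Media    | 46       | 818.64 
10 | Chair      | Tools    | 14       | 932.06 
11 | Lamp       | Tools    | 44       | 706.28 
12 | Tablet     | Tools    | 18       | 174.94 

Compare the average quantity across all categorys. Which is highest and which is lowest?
SELECT category, AVG(quantity)
FROM sales
GROUP BY category
ORDER BY AVG(quantity)

All groups:
  Tools: 24.17
  Media: 44.00
  Garden: 65.33

Highest: Garden (65.33)
Lowest: Tools (24.17)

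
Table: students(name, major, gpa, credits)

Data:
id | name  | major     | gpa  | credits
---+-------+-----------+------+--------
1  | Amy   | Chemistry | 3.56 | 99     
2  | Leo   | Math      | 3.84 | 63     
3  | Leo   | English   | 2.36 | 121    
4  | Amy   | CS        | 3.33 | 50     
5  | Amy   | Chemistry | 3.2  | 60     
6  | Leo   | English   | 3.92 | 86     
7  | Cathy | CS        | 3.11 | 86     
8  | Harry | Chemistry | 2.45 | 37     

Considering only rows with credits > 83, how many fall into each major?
SELECT major, COUNT(*)
FROM students
WHERE credits > 83
GROUP BY major

Note: WHERE filters rows before grouping.

Result:
  CS: 1
  Chemistry: 1
  English: 2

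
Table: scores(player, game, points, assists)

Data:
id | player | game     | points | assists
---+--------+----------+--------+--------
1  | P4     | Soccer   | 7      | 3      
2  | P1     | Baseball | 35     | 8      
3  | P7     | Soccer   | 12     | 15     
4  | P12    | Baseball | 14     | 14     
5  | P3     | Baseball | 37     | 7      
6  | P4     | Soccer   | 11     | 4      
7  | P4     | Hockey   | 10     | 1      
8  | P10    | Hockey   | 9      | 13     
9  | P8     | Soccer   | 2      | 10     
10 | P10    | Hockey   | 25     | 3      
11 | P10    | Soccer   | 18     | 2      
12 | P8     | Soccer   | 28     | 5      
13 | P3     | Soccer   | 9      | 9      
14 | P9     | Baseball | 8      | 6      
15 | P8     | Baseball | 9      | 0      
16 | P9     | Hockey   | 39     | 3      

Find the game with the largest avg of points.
SELECT game, AVG(points) as val
FROM scores
GROUP BY game
ORDER BY val DESC
LIMIT 1

Result: Hockey with avg(points) = 20.75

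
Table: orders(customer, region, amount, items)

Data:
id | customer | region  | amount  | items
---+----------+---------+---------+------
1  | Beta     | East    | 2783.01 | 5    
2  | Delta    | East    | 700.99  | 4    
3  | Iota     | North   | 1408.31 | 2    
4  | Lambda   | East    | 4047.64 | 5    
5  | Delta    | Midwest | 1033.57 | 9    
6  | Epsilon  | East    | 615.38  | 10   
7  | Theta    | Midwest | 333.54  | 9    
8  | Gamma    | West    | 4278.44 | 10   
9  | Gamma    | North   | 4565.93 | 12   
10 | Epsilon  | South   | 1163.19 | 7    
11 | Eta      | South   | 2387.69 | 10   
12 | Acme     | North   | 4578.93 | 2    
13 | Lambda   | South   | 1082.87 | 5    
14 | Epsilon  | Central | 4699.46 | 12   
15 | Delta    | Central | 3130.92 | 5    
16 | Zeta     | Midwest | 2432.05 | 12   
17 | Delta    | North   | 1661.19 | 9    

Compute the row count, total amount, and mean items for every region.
SELECT region,
       COUNT(*) as cnt,
       SUM(amount) as total_amount,
       AVG(items) as avg_items
FROM orders
GROUP BY region

Result:
  Central: 2 records, 7830.38 total amount, 8.50 avg items
  East: 4 records, 8147.02 total amount, 6.00 avg items
  Midwest: 3 records, 3799.16 total amount, 10.00 avg items
  North: 4 records, 12214.36 total amount, 6.25 avg items
  South: 3 records, 4633.75 total amount, 7.33 avg items
  West: 1 records, 4278.44 total amount, 10.00 avg items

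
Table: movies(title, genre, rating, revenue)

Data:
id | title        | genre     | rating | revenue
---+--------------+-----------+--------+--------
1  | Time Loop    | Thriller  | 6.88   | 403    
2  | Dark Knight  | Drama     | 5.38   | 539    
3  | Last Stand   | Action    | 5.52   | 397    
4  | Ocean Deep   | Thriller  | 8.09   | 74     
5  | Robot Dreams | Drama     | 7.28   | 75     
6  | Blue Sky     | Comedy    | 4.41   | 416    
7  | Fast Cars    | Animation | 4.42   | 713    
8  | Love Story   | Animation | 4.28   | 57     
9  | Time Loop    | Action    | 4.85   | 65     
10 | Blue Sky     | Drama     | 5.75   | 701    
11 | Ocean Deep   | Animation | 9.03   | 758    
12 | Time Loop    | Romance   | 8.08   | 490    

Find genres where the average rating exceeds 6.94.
SELECT genre, AVG(rating)
FROM movies
GROUP BY genre
HAVING AVG(rating) > 6.94

Result:
  Romance: avg=8.08
  Thriller: avg=7.49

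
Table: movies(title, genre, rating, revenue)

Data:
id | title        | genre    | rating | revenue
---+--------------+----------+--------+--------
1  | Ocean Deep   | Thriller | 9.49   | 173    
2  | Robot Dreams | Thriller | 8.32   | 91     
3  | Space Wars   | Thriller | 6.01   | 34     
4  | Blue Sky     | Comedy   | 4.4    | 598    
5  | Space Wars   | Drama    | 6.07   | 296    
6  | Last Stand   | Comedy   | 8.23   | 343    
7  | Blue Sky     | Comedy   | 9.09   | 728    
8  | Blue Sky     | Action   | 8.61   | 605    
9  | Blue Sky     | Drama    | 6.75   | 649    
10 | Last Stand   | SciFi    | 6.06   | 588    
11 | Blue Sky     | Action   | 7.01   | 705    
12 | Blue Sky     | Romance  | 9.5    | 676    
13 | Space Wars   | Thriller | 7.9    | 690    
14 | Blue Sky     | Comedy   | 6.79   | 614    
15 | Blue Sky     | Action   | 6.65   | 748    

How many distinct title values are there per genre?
SELECT genre, COUNT(DISTINCT title)
FROM movies
GROUP BY genre

Result:
  Action: 1 distinct
  Comedy: 2 distinct
  Drama: 2 distinct
  Romance: 1 distinct
  SciFi: 1 distinct
  Thriller: 3 distinct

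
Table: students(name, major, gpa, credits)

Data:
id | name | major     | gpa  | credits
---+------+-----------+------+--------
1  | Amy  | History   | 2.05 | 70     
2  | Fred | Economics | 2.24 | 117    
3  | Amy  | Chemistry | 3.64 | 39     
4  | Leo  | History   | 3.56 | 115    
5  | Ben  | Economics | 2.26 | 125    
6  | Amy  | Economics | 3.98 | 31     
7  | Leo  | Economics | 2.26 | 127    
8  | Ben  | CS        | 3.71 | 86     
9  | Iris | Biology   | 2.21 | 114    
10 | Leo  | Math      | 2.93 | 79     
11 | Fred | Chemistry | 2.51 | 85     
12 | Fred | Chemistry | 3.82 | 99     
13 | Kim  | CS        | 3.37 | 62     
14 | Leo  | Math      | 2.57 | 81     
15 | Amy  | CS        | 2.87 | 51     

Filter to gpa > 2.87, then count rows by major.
SELECT major, COUNT(*)
FROM students
WHERE gpa > 2.87
GROUP BY major

Note: WHERE filters rows before grouping.

Result:
  CS: 2
  Chemistry: 2
  Economics: 1
  History: 1
  Math: 1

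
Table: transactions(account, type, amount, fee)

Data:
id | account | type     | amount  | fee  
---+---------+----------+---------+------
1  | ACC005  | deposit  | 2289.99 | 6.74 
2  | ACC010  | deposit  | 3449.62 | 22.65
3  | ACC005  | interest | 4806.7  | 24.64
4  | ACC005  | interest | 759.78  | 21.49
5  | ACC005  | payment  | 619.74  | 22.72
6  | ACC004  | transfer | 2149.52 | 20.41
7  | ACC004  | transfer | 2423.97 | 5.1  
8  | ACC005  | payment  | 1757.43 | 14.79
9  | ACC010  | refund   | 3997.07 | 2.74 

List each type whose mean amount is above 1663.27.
SELECT type, AVG(amount)
FROM transactions
GROUP BY type
HAVING AVG(amount) > 1663.27

Result:
  deposit: avg=2869.81
  interest: avg=2783.24
  refund: avg=3997.07
  transfer: avg=2286.75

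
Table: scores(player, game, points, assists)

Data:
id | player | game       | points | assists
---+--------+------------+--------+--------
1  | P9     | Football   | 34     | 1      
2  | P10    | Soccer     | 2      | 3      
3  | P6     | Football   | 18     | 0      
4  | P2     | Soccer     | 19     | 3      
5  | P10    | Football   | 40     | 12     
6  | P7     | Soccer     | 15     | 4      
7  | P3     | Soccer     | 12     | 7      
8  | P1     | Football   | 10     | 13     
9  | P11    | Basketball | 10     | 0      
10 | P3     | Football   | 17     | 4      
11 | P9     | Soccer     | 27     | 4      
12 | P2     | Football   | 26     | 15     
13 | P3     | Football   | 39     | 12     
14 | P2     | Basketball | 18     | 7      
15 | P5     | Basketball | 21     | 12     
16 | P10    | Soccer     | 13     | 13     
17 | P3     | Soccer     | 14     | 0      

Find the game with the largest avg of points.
SELECT game, AVG(points) as val
FROM scores
GROUP BY game
ORDER BY val DESC
LIMIT 1

Result: Football with avg(points) = 26.29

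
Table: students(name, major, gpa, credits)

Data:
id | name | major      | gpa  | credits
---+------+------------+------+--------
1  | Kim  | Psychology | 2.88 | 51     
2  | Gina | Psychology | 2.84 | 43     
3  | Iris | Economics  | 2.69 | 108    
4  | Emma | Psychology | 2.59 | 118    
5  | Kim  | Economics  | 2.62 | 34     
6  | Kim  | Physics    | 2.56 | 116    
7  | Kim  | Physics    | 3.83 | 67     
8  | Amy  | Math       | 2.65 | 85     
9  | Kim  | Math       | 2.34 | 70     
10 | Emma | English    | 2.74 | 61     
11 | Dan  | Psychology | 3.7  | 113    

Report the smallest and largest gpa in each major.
SELECT major, MIN(gpa), MAX(gpa)
FROM students
GROUP BY major

Result:
  Economics: min=2.62, max=2.69
  English: min=2.74, max=2.74
  Math: min=2.34, max=2.65
  Physics: min=2.56, max=3.83
  Psychology: min=2.59, max=3.70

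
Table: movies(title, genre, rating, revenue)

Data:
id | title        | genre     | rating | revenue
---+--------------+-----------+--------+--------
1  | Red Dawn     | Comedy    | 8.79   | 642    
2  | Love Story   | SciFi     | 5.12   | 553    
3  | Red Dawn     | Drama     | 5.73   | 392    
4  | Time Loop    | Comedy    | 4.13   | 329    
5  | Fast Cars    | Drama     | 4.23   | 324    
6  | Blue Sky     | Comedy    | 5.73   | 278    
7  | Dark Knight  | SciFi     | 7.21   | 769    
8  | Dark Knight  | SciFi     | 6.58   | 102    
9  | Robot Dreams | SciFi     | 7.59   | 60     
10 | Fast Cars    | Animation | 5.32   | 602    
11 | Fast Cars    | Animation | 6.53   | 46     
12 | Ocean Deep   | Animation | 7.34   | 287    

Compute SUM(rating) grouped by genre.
SELECT genre, SUM(rating) as result
FROM movies
GROUP BY genre

Result:
  Animation: 19.19
  Comedy: 18.65
  Drama: 9.96
  SciFi: 26.50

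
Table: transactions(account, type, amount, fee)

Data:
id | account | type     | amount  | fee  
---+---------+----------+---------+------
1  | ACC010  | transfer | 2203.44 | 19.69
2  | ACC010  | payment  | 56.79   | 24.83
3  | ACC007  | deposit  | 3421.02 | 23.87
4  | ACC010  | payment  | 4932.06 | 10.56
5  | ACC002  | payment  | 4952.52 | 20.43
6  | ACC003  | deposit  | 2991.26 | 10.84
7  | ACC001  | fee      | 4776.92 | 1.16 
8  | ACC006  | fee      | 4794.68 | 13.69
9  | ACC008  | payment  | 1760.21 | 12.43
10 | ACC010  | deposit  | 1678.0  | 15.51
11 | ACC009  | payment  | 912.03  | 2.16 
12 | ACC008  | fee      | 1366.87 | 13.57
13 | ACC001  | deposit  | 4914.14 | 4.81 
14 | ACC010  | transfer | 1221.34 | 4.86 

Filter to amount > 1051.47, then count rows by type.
SELECT type, COUNT(*)
FROM transactions
WHERE amount > 1051.47
GROUP BY type

Note: WHERE filters rows before grouping.

Result:
  deposit: 4
  fee: 3
  payment: 3
  transfer: 2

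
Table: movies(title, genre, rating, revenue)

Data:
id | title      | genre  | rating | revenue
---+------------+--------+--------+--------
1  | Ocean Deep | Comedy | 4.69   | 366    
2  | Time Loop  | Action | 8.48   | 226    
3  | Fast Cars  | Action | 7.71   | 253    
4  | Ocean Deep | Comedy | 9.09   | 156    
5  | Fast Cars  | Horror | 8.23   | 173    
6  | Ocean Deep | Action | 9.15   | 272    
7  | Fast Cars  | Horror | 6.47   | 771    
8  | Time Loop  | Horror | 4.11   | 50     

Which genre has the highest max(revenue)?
SELECT genre, MAX(revenue) as val
FROM movies
GROUP BY genre
ORDER BY val DESC
LIMIT 1

Result: Horror with max(revenue) = 771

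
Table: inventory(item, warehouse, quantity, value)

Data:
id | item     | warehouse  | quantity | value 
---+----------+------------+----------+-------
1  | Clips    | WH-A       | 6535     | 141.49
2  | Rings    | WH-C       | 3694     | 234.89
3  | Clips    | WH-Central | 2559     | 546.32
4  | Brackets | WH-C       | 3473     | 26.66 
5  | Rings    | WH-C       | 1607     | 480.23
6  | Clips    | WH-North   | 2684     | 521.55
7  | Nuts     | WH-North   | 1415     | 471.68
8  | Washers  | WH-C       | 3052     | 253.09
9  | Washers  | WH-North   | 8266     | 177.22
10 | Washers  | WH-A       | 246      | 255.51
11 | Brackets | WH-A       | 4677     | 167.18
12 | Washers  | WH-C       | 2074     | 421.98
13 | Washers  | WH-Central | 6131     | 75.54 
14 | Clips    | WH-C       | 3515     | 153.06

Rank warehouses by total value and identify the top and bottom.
SELECT warehouse, SUM(value)
FROM inventory
GROUP BY warehouse
ORDER BY SUM(value)

All groups:
  WH-A: 564.18
  WH-Central: 621.86
  WH-North: 1170.45
  WH-C: 1569.91

Highest: WH-C (1569.91)
Lowest: WH-A (564.18)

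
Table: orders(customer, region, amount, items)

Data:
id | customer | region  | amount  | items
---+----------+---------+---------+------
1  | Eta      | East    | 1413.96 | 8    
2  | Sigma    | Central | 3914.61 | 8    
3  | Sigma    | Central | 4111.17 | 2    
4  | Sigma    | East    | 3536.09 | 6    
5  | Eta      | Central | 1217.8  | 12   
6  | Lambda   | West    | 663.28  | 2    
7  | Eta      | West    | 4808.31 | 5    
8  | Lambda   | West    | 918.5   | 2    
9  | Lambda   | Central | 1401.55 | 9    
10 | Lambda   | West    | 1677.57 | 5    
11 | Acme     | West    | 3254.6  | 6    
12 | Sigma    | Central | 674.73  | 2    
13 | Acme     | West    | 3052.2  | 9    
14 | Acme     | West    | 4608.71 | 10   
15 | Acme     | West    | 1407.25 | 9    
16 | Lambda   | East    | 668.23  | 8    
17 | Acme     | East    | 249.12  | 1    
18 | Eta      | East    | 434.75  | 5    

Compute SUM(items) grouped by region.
SELECT region, SUM(items) as result
FROM orders
GROUP BY region

Result:
  Central: 33
  East: 28
  West: 48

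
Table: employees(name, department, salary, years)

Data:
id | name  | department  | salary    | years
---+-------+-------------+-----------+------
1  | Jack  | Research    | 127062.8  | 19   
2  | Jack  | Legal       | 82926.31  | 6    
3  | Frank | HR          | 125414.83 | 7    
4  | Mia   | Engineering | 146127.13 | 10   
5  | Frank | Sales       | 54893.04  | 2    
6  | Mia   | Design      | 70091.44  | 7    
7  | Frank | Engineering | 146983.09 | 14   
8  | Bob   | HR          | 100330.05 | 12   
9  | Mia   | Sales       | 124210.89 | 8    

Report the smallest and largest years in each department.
SELECT department, MIN(years), MAX(years)
FROM employees
GROUP BY department

Result:
  Design: min=7, max=7
  Engineering: min=10, max=14
  HR: min=7, max=12
  Legal: min=6, max=6
  Research: min=19, max=19
  Sales: min=2, max=8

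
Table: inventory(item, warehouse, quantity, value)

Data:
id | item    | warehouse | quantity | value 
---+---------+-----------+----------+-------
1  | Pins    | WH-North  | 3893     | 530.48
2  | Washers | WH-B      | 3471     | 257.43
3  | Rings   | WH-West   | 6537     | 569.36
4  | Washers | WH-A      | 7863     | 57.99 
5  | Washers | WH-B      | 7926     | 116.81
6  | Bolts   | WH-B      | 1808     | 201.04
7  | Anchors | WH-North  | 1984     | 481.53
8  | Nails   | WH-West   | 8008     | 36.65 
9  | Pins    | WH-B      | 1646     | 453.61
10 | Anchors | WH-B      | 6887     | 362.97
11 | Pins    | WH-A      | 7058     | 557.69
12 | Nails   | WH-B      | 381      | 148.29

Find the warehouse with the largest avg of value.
SELECT warehouse, AVG(value) as val
FROM inventory
GROUP BY warehouse
ORDER BY val DESC
LIMIT 1

Result: WH-North with avg(value) = 506.01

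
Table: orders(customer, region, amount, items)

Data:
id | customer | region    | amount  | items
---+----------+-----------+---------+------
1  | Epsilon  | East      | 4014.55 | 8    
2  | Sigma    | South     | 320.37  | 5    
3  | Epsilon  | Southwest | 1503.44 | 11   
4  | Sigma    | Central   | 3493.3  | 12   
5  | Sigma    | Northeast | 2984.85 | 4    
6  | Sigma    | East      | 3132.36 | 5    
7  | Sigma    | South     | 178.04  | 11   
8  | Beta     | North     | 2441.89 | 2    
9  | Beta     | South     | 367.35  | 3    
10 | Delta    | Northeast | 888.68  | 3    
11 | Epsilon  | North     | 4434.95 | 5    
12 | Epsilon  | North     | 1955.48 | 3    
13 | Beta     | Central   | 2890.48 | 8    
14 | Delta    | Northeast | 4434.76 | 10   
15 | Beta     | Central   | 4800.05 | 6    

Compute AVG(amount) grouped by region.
SELECT region, AVG(amount) as result
FROM orders
GROUP BY region

Result:
  Central: 3727.94
  East: 3573.46
  North: 2944.11
  Northeast: 2769.43
  South: 288.59
  Southwest: 1503.44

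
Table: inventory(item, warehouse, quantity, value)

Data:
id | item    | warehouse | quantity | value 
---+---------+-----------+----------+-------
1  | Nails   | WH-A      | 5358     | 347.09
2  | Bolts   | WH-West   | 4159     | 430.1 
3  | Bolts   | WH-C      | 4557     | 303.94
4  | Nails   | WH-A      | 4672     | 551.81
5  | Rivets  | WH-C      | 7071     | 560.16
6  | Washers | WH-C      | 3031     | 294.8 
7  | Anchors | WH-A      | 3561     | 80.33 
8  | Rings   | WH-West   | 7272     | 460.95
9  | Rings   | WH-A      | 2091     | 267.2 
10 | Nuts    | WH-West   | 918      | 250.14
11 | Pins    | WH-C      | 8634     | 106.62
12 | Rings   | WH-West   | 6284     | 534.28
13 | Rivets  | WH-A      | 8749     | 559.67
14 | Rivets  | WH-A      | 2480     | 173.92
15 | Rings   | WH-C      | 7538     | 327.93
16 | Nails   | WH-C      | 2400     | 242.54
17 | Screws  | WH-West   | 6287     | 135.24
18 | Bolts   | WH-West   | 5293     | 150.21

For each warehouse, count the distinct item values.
SELECT warehouse, COUNT(DISTINCT item)
FROM inventory
GROUP BY warehouse

Result:
  WH-A: 4 distinct
  WH-C: 6 distinct
  WH-West: 4 distinct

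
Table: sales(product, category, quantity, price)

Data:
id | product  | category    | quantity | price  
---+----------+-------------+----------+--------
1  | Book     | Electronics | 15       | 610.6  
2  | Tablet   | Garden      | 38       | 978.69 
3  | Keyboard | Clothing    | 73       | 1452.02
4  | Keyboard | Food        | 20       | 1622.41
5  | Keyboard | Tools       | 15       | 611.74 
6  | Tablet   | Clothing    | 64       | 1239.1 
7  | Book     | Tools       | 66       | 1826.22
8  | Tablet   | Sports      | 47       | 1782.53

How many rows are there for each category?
SELECT category, COUNT(*) as count
FROM sales
GROUP BY category

Result:
  Clothing: 2
  Electronics: 1
  Food: 1
  Garden: 1
  Sports: 1
  Tools: 2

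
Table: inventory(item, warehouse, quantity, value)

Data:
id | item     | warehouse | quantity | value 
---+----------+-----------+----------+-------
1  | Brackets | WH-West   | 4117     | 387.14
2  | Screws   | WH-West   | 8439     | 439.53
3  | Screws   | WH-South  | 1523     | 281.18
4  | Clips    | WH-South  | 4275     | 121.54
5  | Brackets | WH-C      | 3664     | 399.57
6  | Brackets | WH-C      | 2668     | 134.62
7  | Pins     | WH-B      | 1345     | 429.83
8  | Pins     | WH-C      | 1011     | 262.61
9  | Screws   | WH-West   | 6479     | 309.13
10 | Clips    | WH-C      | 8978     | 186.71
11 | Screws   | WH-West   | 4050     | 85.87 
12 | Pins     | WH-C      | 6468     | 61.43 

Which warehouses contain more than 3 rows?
SELECT warehouse, COUNT(*) as cnt
FROM inventory
GROUP BY warehouse
HAVING COUNT(*) > 3

Result:
  WH-C: 5
  WH-West: 4

Note: HAVING filters groups after aggregation, WHERE filters rows before.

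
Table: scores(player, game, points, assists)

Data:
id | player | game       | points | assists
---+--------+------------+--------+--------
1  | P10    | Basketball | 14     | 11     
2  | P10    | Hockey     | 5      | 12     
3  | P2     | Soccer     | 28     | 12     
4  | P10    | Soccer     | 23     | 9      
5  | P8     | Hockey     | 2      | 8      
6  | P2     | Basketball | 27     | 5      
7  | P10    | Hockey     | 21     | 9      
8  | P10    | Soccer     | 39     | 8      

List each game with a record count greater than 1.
SELECT game, COUNT(*) as cnt
FROM scores
GROUP BY game
HAVING COUNT(*) > 1

Result:
  Basketball: 2
  Hockey: 3
  Soccer: 3

Note: HAVING filters groups after aggregation, WHERE filters rows before.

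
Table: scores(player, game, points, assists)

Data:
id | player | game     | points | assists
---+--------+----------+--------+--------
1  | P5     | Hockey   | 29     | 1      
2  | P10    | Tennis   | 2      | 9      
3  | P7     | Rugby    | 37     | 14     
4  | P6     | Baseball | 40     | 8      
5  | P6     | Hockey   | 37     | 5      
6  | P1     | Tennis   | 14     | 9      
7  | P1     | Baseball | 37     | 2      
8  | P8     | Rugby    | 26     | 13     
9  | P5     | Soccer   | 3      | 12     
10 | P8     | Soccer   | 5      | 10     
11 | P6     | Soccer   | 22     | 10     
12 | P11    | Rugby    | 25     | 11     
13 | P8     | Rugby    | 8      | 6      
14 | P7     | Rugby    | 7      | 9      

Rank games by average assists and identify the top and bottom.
SELECT game, AVG(assists)
FROM scores
GROUP BY game
ORDER BY AVG(assists)

All groups:
  Hockey: 3.00
  Baseball: 5.00
  Tennis: 9.00
  Rugby: 10.60
  Soccer: 10.67

Highest: Soccer (10.67)
Lowest: Hockey (3.00)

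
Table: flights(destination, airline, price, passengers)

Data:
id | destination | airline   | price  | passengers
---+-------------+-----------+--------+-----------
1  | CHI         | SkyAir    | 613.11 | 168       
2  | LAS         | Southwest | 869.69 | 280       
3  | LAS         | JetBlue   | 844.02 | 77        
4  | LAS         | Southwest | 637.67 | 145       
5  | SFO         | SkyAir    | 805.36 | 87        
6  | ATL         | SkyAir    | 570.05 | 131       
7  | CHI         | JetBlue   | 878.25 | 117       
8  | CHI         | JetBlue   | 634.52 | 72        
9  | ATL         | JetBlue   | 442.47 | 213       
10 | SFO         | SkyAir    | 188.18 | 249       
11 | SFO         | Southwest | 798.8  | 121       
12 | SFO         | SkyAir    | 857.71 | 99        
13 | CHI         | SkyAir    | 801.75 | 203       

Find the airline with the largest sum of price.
SELECT airline, SUM(price) as val
FROM flights
GROUP BY airline
ORDER BY val DESC
LIMIT 1

Result: SkyAir with sum(price) = 3836.16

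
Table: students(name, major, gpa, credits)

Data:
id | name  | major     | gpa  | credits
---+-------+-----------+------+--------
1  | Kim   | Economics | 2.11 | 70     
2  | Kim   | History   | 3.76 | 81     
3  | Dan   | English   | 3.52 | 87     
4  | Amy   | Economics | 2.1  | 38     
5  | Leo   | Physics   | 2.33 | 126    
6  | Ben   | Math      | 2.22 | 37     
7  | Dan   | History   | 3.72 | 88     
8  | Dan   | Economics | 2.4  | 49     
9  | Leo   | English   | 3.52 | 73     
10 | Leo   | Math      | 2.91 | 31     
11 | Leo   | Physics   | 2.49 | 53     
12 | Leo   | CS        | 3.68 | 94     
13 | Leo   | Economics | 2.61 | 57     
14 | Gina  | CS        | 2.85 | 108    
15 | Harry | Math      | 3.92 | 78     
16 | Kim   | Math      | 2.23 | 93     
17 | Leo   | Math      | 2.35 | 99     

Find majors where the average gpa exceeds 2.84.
SELECT major, AVG(gpa)
FROM students
GROUP BY major
HAVING AVG(gpa) > 2.84

Result:
  CS: avg=3.27
  English: avg=3.52
  History: avg=3.74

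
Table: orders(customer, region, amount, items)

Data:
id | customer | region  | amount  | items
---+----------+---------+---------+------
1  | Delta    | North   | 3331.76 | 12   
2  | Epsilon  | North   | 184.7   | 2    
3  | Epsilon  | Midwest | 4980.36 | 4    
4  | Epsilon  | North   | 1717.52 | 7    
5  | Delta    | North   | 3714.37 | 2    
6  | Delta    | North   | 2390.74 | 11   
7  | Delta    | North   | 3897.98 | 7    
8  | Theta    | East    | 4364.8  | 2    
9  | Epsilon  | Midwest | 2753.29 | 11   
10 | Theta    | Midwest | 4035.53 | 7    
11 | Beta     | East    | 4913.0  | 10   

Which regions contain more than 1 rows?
SELECT region, COUNT(*) as cnt
FROM orders
GROUP BY region
HAVING COUNT(*) > 1

Result:
  East: 2
  Midwest: 3
  North: 6

Note: HAVING filters groups after aggregation, WHERE filters rows before.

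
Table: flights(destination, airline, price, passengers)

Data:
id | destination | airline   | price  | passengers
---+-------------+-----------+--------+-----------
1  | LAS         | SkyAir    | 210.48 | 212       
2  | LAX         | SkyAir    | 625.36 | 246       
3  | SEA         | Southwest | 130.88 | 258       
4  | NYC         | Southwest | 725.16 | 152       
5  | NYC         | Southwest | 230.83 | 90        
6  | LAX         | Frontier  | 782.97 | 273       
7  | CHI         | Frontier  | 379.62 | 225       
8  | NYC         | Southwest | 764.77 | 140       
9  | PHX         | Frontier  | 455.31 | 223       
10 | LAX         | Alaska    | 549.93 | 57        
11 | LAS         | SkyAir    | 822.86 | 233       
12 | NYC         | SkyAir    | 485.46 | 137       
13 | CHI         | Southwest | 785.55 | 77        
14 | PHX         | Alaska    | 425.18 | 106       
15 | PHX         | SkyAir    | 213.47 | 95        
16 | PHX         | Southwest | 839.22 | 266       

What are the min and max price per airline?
SELECT airline, MIN(price), MAX(price)
FROM flights
GROUP BY airline

Result:
  Alaska: min=425.18, max=549.93
  Frontier: min=379.62, max=782.97
  SkyAir: min=210.48, max=822.86
  Southwest: min=130.88, max=839.22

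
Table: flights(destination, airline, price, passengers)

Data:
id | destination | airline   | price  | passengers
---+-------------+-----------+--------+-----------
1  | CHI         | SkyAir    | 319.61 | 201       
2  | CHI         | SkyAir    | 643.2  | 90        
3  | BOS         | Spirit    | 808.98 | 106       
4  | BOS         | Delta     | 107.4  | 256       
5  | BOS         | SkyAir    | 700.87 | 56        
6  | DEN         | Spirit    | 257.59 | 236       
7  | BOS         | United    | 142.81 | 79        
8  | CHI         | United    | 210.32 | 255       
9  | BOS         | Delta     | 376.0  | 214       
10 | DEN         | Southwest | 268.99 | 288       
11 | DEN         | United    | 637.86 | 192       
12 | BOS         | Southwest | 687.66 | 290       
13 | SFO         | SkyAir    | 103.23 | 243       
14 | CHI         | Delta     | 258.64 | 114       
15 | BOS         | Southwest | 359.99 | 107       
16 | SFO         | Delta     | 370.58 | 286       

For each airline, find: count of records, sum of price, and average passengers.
SELECT airline,
       COUNT(*) as cnt,
       SUM(price) as total_price,
       AVG(passengers) as avg_passengers
FROM flights
GROUP BY airline

Result:
  Delta: 4 records, 1112.62 total price, 217.50 avg passengers
  SkyAir: 4 records, 1766.91 total price, 147.50 avg passengers
  Southwest: 3 records, 1316.64 total price, 228.33 avg passengers
  Spirit: 2 records, 1066.57 total price, 171.00 avg passengers
  United: 3 records, 990.99 total price, 175.33 avg passengers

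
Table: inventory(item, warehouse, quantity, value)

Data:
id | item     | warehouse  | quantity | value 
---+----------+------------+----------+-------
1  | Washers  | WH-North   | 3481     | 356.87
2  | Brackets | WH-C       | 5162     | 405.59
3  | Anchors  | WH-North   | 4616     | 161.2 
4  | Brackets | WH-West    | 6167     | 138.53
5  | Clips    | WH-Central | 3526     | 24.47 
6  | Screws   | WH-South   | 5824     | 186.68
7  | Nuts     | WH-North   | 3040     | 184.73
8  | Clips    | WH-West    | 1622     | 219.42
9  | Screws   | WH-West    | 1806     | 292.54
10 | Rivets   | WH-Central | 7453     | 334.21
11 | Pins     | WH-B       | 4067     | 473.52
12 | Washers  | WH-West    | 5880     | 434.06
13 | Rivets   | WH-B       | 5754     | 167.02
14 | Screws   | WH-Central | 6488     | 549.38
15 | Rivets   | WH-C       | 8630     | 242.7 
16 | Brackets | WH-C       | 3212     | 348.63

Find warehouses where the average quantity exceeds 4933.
SELECT warehouse, AVG(quantity)
FROM inventory
GROUP BY warehouse
HAVING AVG(quantity) > 4933

Result:
  WH-C: avg=5668.00
  WH-Central: avg=5822.33
  WH-South: avg=5824.00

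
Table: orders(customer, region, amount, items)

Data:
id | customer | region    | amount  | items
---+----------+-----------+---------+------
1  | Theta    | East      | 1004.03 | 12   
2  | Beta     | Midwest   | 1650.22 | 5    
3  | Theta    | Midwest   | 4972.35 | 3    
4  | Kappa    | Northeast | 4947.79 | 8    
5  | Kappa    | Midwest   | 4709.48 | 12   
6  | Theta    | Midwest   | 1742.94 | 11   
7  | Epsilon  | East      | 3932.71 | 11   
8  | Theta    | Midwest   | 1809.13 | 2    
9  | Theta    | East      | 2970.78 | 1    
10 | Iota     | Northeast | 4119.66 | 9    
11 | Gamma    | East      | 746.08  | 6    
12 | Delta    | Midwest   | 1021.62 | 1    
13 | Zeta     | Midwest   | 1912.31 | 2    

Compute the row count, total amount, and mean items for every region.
SELECT region,
       COUNT(*) as cnt,
       SUM(amount) as total_amount,
       AVG(items) as avg_items
FROM orders
GROUP BY region

Result:
  East: 4 records, 8653.60 total amount, 7.50 avg items
  Midwest: 7 records, 17818.05 total amount, 5.14 avg items
  Northeast: 2 records, 9067.45 total amount, 8.50 avg items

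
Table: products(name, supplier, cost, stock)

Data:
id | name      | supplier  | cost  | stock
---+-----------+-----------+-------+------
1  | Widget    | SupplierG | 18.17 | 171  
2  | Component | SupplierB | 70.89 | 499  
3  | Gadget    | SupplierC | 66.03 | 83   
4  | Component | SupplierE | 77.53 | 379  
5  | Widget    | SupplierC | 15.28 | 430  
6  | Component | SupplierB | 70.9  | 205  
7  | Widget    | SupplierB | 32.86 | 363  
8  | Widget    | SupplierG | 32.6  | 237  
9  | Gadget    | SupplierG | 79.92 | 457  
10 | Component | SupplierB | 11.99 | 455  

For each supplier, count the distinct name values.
SELECT supplier, COUNT(DISTINCT name)
FROM products
GROUP BY supplier

Result:
  SupplierB: 2 distinct
  SupplierC: 2 distinct
  SupplierE: 1 distinct
  SupplierG: 2 distinct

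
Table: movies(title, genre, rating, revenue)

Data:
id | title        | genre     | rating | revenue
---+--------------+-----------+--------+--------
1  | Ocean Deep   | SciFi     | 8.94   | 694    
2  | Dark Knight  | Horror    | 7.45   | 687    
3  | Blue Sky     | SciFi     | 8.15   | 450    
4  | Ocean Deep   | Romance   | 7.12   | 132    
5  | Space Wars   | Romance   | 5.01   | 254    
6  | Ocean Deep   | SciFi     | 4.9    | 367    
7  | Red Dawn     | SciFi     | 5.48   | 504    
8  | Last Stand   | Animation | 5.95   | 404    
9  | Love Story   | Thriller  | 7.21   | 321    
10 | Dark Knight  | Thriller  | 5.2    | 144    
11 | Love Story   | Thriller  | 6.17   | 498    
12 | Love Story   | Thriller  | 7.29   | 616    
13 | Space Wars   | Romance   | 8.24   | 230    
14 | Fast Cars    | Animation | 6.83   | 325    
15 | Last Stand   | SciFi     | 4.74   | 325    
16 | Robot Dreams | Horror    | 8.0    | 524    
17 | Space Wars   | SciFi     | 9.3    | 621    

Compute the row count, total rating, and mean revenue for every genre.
SELECT genre,
       COUNT(*) as cnt,
       SUM(rating) as total_rating,
       AVG(revenue) as avg_revenue
FROM movies
GROUP BY genre

Result:
  Animation: 2 records, 12.78 total rating, 364.50 avg revenue
  Horror: 2 records, 15.45 total rating, 605.50 avg revenue
  Romance: 3 records, 20.37 total rating, 205.33 avg revenue
  SciFi: 6 records, 41.51 total rating, 493.50 avg revenue
  Thriller: 4 records, 25.87 total rating, 394.75 avg revenue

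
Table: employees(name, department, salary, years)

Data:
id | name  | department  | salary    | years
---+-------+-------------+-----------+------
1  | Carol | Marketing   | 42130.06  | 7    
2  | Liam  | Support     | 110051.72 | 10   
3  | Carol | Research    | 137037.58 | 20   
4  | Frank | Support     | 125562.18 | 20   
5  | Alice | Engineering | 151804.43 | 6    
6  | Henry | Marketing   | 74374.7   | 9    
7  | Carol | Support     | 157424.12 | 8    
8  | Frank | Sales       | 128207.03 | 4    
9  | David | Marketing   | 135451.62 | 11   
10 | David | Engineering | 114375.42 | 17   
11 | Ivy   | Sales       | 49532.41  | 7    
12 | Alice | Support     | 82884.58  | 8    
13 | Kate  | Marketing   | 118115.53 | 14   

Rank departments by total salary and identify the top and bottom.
SELECT department, SUM(salary)
FROM employees
GROUP BY department
ORDER BY SUM(salary)

All groups:
  Research: 137037.58
  Sales: 177739.44
  Engineering: 266179.85
  Marketing: 370071.91
  Support: 475922.60

Highest: Support (475922.60)
Lowest: Research (137037.58)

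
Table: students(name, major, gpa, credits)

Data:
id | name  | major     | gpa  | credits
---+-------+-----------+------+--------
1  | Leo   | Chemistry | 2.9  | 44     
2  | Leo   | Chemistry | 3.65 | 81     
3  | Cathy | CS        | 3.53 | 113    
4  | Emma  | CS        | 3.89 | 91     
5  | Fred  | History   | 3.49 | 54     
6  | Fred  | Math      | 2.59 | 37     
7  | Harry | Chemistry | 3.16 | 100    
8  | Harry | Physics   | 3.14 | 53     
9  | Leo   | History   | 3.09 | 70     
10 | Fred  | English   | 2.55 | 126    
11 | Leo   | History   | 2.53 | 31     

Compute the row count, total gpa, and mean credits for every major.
SELECT major,
       COUNT(*) as cnt,
       SUM(gpa) as total_gpa,
       AVG(credits) as avg_credits
FROM students
GROUP BY major

Result:
  CS: 2 records, 7.42 total gpa, 102.00 avg credits
  Chemistry: 3 records, 9.71 total gpa, 75.00 avg credits
  English: 1 records, 2.55 total gpa, 126.00 avg credits
  History: 3 records, 9.11 total gpa, 51.67 avg credits
  Math: 1 records, 2.59 total gpa, 37.00 avg credits
  Physics: 1 records, 3.14 total gpa, 53.00 avg credits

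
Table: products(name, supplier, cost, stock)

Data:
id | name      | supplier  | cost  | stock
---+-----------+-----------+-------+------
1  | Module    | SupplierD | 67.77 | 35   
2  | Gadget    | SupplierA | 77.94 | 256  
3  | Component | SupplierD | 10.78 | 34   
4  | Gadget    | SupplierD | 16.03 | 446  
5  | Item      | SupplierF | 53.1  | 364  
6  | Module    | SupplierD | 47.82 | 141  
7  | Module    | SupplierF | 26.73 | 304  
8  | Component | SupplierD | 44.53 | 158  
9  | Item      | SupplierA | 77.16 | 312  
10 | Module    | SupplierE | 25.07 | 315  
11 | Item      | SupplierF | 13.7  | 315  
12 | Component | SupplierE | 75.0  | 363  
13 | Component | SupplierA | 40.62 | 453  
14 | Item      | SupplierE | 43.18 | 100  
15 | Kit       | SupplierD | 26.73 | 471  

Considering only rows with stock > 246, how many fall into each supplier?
SELECT supplier, COUNT(*)
FROM products
WHERE stock > 246
GROUP BY supplier

Note: WHERE filters rows before grouping.

Result:
  SupplierA: 3
  SupplierD: 2
  SupplierE: 2
  SupplierF: 3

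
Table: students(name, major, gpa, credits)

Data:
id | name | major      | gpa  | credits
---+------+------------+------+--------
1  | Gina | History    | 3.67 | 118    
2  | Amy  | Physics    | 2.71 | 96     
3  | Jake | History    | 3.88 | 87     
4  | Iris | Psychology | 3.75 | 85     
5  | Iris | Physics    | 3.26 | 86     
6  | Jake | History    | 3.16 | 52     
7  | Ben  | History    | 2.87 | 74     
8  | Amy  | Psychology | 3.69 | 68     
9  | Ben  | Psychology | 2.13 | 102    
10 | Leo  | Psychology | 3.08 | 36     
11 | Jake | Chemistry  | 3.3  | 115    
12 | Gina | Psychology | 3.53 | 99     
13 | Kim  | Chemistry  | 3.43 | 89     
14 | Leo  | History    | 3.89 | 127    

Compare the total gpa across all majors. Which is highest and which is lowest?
SELECT major, SUM(gpa)
FROM students
GROUP BY major
ORDER BY SUM(gpa)

All groups:
  Physics: 5.97
  Chemistry: 6.73
  Psychology: 16.18
  History: 17.47

Highest: History (17.47)
Lowest: Physics (5.97)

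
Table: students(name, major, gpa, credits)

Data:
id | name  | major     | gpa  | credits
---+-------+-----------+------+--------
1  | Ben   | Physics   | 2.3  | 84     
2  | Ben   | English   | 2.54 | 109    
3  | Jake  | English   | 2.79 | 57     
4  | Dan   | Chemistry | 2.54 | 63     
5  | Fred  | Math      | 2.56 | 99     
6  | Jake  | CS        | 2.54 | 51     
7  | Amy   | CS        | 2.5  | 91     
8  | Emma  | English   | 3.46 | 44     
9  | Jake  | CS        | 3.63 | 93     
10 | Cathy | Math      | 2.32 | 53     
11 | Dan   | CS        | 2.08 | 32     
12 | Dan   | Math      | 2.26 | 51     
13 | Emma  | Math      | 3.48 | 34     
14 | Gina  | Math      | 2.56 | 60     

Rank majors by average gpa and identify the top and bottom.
SELECT major, AVG(gpa)
FROM students
GROUP BY major
ORDER BY AVG(gpa)

All groups:
  Physics: 2.30
  Chemistry: 2.54
  Math: 2.64
  CS: 2.69
  English: 2.93

Highest: English (2.93)
Lowest: Physics (2.30)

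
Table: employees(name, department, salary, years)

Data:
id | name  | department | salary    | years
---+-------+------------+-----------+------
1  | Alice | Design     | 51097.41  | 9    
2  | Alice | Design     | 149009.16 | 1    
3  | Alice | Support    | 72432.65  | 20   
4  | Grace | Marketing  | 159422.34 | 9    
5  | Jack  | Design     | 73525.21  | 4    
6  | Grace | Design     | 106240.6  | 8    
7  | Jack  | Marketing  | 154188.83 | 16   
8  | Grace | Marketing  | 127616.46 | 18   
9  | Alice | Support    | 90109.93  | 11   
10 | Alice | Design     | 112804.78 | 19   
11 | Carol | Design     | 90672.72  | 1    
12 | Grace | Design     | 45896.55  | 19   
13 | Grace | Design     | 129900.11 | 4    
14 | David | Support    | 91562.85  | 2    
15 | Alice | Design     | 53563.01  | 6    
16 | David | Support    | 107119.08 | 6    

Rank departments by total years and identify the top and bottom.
SELECT department, SUM(years)
FROM employees
GROUP BY department
ORDER BY SUM(years)

All groups:
  Support: 39
  Marketing: 43
  Design: 71

Highest: Design (71)
Lowest: Support (39)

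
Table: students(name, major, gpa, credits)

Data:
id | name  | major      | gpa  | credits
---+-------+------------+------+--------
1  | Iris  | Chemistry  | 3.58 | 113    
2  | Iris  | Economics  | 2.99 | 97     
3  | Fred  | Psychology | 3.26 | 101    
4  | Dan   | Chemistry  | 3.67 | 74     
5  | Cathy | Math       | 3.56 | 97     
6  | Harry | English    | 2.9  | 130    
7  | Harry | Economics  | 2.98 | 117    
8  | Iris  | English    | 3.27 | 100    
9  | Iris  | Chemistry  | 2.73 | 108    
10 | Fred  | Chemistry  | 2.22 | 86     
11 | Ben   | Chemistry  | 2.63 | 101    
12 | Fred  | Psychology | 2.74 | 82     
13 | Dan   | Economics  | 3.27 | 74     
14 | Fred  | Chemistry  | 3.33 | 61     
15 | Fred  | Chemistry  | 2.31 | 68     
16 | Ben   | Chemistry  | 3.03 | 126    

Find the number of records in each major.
SELECT major, COUNT(*) as count
FROM students
GROUP BY major

Result:
  Chemistry: 8
  Economics: 3
  English: 2
  Math: 1
  Psychology: 2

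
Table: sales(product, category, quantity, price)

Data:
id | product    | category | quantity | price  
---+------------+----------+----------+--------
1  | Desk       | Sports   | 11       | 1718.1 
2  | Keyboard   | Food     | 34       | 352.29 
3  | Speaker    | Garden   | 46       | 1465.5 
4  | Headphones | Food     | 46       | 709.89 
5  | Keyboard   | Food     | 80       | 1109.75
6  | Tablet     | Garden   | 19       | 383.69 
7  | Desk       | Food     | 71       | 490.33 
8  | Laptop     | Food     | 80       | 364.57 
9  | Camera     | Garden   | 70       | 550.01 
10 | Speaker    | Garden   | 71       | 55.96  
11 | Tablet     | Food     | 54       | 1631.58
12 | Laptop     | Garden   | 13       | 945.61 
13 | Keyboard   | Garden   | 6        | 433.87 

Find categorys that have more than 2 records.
SELECT category, COUNT(*) as cnt
FROM sales
GROUP BY category
HAVING COUNT(*) > 2

Result:
  Food: 6
  Garden: 6

Note: HAVING filters groups after aggregation, WHERE filters rows before.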